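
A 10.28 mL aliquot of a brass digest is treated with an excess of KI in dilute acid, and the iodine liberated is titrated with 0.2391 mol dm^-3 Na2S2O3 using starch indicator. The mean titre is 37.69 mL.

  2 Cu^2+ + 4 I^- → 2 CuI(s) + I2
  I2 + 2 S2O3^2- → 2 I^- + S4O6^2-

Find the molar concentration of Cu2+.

0.8766 mol/L

n(S2O3^2-) = 0.03769 × 0.2391 = 9.012 × 10^-3 mol
n(I2) = n(S2O3^2-)/2 = 4.506 × 10^-3 mol
From the 2:1 ratio, n(Cu2+) in the aliquot = 2/1 × 4.506 × 10^-3 = 9.012 × 10^-3 mol
[Cu2+] = 9.012 × 10^-3 / 0.01028 = 0.8766 mol/L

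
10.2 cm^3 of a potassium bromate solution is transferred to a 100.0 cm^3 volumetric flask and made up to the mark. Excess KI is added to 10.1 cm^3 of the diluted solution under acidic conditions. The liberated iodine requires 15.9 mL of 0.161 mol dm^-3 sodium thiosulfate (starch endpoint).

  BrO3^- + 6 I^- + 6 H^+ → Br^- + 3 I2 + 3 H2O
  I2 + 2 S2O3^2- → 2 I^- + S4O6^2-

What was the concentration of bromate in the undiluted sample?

n(S2O3^2-) = 0.0159 × 0.161 = 2.56 × 10^-3 mol
n(I2) = n(S2O3^2-)/2 = 1.28 × 10^-3 mol
From the 1:3 ratio, n(BrO3^-) in the aliquot = 1/3 × 1.28 × 10^-3 = 4.27 × 10^-4 mol
[BrO3^-]_dilute = 4.27 × 10^-4 / 0.0101 = 0.0422 mol/L
[BrO3^-]_original = 0.0422 × 100.0/10.2 = 0.414 mol/L

0.414 mol/L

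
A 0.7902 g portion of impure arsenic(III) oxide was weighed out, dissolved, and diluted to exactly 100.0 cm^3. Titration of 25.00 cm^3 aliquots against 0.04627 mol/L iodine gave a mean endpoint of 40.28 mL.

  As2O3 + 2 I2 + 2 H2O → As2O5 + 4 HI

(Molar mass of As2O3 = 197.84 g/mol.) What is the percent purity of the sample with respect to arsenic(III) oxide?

n(I2) per titration = 0.04028 × 0.04627 = 1.864 × 10^-3 mol
From the 1:2 ratio, n(As2O3) in each aliquot = 1/2 × 1.864 × 10^-3 = 9.319 × 10^-4 mol
n(As2O3) in the whole flask = 9.319 × 10^-4 × 100.0/25.00 = 3.728 × 10^-3 mol
mass of As2O3 = 3.728 × 10^-3 × 197.84 = 0.7375 g
% As2O3 = 0.7375 / 0.7902 × 100 = 93.32 %

93.32 %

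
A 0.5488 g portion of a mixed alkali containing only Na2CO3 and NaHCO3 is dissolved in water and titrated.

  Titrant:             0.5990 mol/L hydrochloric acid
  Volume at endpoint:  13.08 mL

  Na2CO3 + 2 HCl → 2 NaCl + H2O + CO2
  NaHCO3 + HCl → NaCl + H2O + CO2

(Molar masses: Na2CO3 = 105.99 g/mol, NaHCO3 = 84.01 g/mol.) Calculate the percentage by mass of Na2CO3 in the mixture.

34.07 %

n(HCl) = 0.01308 × 0.5990 = 7.835 × 10^-3 mol
Let x = n(Na2CO3), y = n(NaHCO3).
Titrant: 2x + 1y = 7.835 × 10^-3;  mass: 105.99x + 84.01y = 0.5488
Solving, x = 1.764 × 10^-3 mol, y = 4.307 × 10^-3 mol
mass of Na2CO3 = 1.764 × 10^-3 × 105.99 = 0.1870 g
% Na2CO3 = 0.1870 / 0.5488 × 100 = 34.07 %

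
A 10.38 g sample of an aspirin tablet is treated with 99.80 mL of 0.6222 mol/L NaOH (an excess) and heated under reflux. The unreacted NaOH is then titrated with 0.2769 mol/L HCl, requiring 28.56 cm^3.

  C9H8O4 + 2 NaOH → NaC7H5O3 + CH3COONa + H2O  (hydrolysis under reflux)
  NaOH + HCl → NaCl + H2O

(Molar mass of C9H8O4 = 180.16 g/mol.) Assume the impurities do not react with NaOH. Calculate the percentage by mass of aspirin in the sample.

47.02 %

n(NaOH) added = 0.09980 × 0.6222 = 0.06210 mol
n(HCl) used in back-titration = 0.02856 × 0.2769 = 7.908 × 10^-3 mol
n(NaOH) left over = 7.908 × 10^-3 mol (1:1 ratio)
n(NaOH) consumed by analyte = 0.06210 − 7.908 × 10^-3 = 0.05419 mol
From the 1:2 ratio, n(C9H8O4) = 1/2 × 0.05419 = 0.02709 mol
mass of C9H8O4 = 0.02709 × 180.16 = 4.881 g
% C9H8O4 = 4.881 / 10.38 × 100 = 47.02 %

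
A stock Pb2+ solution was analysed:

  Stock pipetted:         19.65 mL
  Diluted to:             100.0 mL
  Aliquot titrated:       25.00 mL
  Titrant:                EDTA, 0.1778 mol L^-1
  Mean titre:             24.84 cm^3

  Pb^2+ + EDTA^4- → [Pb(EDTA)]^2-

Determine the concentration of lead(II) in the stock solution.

n(EDTA) = 0.02484 × 0.1778 = 4.417 × 10^-3 mol
n(Pb2+) in the aliquot = 4.417 × 10^-3 mol (1:1 ratio)
[Pb2+]_dilute = 4.417 × 10^-3 / 0.02500 = 0.1767 mol/L
Dilution factor = 100.0 / 19.65 = 5.089
[Pb2+]_stock = 0.1767 × 5.089 = 0.8990 mol/L

0.8990 mol/L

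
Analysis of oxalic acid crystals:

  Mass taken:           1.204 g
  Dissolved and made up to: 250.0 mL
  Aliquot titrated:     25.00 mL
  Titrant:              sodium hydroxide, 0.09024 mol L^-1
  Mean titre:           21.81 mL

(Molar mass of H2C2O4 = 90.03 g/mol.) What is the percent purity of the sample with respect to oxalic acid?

73.58 %

H2C2O4 + 2 NaOH → Na2C2O4 + 2 H2O
n(NaOH) per titration = 0.02181 × 0.09024 = 1.968 × 10^-3 mol
From the 1:2 ratio, n(H2C2O4) in each aliquot = 1/2 × 1.968 × 10^-3 = 9.841 × 10^-4 mol
n(H2C2O4) in the whole flask = 9.841 × 10^-4 × 250.0/25.00 = 9.841 × 10^-3 mol
mass of H2C2O4 = 9.841 × 10^-3 × 90.03 = 0.8860 g
% H2C2O4 = 0.8860 / 1.204 × 100 = 73.58 %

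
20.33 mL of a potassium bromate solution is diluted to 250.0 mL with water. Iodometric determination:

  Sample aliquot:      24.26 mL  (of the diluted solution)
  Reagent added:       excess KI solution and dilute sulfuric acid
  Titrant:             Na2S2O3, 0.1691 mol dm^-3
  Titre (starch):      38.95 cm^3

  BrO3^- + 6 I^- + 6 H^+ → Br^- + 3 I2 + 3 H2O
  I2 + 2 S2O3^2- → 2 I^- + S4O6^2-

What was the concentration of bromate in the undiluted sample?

n(S2O3^2-) = 0.03895 × 0.1691 = 6.586 × 10^-3 mol
n(I2) = n(S2O3^2-)/2 = 3.293 × 10^-3 mol
From the 1:3 ratio, n(BrO3^-) in the aliquot = 1/3 × 3.293 × 10^-3 = 1.098 × 10^-3 mol
[BrO3^-]_dilute = 1.098 × 10^-3 / 0.02426 = 0.04525 mol/L
[BrO3^-]_original = 0.04525 × 250.0/20.33 = 0.5564 mol/L

0.5564 mol/L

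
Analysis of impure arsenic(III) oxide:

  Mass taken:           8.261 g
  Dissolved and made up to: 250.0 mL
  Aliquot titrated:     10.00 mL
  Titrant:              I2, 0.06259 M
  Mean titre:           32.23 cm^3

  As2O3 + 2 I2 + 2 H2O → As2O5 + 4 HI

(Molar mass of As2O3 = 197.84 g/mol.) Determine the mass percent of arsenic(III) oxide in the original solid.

60.39 %

n(I2) per titration = 0.03223 × 0.06259 = 2.017 × 10^-3 mol
From the 1:2 ratio, n(As2O3) in each aliquot = 1/2 × 2.017 × 10^-3 = 1.009 × 10^-3 mol
n(As2O3) in the whole flask = 1.009 × 10^-3 × 250.0/10.00 = 0.02522 mol
mass of As2O3 = 0.02522 × 197.84 = 4.989 g
% As2O3 = 4.989 / 8.261 × 100 = 60.39 %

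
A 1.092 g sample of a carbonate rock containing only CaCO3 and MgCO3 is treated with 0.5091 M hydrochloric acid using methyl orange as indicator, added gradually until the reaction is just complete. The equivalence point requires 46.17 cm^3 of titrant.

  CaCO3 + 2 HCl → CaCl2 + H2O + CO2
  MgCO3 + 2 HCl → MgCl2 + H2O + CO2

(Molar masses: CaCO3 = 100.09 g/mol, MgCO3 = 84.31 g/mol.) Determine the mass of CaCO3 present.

0.6415 g

n(HCl) = 0.04617 × 0.5091 = 0.02351 mol
Let x = n(CaCO3), y = n(MgCO3).
Titrant: 2x + 2y = 0.02351;  mass: 100.09x + 84.31y = 1.092
Solving, x = 6.409 × 10^-3 mol, y = 5.343 × 10^-3 mol
mass of CaCO3 = 6.409 × 10^-3 × 100.09 = 0.6415 g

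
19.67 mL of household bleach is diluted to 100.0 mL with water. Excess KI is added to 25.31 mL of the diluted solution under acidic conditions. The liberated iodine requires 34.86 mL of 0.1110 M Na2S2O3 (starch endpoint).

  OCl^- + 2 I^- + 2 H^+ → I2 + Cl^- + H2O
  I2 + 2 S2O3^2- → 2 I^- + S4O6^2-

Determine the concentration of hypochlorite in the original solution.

n(S2O3^2-) = 0.03486 × 0.1110 = 3.869 × 10^-3 mol
n(I2) = n(S2O3^2-)/2 = 1.935 × 10^-3 mol
n(OCl^-) in the aliquot = 1.935 × 10^-3 mol (1:1 ratio)
[OCl^-]_dilute = 1.935 × 10^-3 / 0.02531 = 0.07644 mol/L
[OCl^-]_original = 0.07644 × 100.0/19.67 = 0.3886 mol/L

0.3886 M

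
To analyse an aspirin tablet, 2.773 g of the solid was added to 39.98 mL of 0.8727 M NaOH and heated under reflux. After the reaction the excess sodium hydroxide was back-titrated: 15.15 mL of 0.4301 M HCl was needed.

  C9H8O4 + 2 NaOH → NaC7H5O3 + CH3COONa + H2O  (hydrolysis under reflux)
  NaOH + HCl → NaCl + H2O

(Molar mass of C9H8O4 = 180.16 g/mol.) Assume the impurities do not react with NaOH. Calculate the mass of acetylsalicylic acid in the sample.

n(NaOH) added = 0.03998 × 0.8727 = 0.03489 mol
n(HCl) used in back-titration = 0.01515 × 0.4301 = 6.516 × 10^-3 mol
n(NaOH) left over = 6.516 × 10^-3 mol (1:1 ratio)
n(NaOH) consumed by analyte = 0.03489 − 6.516 × 10^-3 = 0.02837 mol
From the 1:2 ratio, n(C9H8O4) = 1/2 × 0.02837 = 0.01419 mol
mass of C9H8O4 = 0.01419 × 180.16 = 2.556 g

2.556 g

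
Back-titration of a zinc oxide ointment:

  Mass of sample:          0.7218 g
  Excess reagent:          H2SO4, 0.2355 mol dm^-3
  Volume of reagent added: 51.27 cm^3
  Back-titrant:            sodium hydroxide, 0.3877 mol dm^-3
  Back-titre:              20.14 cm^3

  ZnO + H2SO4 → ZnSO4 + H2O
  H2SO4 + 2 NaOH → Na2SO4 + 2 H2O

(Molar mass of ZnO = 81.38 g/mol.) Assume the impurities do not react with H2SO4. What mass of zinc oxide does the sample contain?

n(H2SO4) added = 0.05127 × 0.2355 = 0.01207 mol
n(NaOH) used in back-titration = 0.02014 × 0.3877 = 7.808 × 10^-3 mol
From the 1:2 ratio, n(H2SO4) left over = 1/2 × 7.808 × 10^-3 = 3.904 × 10^-3 mol
n(H2SO4) consumed by analyte = 0.01207 − 3.904 × 10^-3 = 8.170 × 10^-3 mol
n(ZnO) = 8.170 × 10^-3 mol (1:1 ratio)
mass of ZnO = 8.170 × 10^-3 × 81.38 = 0.6649 g

0.6649 g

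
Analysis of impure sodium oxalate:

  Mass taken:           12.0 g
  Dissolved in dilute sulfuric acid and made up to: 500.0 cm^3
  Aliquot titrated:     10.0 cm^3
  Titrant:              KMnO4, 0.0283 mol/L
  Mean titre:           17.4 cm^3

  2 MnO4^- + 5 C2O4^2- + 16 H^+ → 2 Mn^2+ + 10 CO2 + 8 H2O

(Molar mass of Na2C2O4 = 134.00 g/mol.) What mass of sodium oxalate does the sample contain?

8.25 g

n(KMnO4) per titration = 0.0174 × 0.0283 = 4.92 × 10^-4 mol
From the 5:2 ratio, n(Na2C2O4) in each aliquot = 5/2 × 4.92 × 10^-4 = 1.23 × 10^-3 mol
n(Na2C2O4) in the whole flask = 1.23 × 10^-3 × 500.0/10.0 = 0.0616 mol
mass of Na2C2O4 = 0.0616 × 134.00 = 8.25 g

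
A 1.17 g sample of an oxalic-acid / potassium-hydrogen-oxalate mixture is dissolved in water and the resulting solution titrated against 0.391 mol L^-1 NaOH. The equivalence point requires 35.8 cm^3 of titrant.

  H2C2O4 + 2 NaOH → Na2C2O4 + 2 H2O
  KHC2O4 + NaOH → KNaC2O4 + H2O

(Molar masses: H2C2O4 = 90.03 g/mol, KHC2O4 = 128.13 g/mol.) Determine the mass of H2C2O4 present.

0.338 g

n(NaOH) = 0.0358 × 0.391 = 0.0140 mol
Let x = n(H2C2O4), y = n(KHC2O4).
Titrant: 2x + 1y = 0.0140;  mass: 90.03x + 128.13y = 1.17
Solving, x = 3.75 × 10^-3 mol, y = 6.50 × 10^-3 mol
mass of H2C2O4 = 3.75 × 10^-3 × 90.03 = 0.338 g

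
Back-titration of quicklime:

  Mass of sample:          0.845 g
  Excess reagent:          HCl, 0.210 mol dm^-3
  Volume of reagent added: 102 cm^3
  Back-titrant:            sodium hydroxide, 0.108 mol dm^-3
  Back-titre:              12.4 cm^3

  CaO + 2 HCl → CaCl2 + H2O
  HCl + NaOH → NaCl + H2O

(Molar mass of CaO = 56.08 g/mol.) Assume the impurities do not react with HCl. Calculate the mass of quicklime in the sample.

n(HCl) added = 0.102 × 0.210 = 0.0214 mol
n(NaOH) used in back-titration = 0.0124 × 0.108 = 1.34 × 10^-3 mol
n(HCl) left over = 1.34 × 10^-3 mol (1:1 ratio)
n(HCl) consumed by analyte = 0.0214 − 1.34 × 10^-3 = 0.0201 mol
From the 1:2 ratio, n(CaO) = 1/2 × 0.0201 = 0.0100 mol
mass of CaO = 0.0100 × 56.08 = 0.563 g

0.563 g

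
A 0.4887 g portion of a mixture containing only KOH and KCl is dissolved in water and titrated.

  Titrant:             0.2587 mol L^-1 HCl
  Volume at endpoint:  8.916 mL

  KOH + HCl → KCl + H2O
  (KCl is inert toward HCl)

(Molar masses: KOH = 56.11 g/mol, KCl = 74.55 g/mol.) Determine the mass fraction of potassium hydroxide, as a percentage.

26.48 %

n(HCl) = 0.008916 × 0.2587 = 2.307 × 10^-3 mol
Let x = n(KOH), y = n(KCl).
Titrant: 1x = 2.307 × 10^-3;  mass: 56.11x + 74.55y = 0.4887
Solving, x = 2.307 × 10^-3 mol, y = 4.819 × 10^-3 mol
mass of KOH = 2.307 × 10^-3 × 56.11 = 0.1294 g
% KOH = 0.1294 / 0.4887 × 100 = 26.48 %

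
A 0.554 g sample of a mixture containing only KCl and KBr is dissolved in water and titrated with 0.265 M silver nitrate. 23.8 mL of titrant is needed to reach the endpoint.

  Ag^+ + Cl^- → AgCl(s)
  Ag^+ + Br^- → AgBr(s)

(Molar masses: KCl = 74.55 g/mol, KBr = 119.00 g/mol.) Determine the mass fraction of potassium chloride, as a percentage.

59.5 %

n(AgNO3) = 0.0238 × 0.265 = 6.31 × 10^-3 mol
Let x = n(KCl), y = n(KBr).
Titrant: 1x + 1y = 6.31 × 10^-3;  mass: 74.55x + 119.00y = 0.554
Solving, x = 4.42 × 10^-3 mol, y = 1.89 × 10^-3 mol
mass of KCl = 4.42 × 10^-3 × 74.55 = 0.330 g
% KCl = 0.330 / 0.554 × 100 = 59.5 %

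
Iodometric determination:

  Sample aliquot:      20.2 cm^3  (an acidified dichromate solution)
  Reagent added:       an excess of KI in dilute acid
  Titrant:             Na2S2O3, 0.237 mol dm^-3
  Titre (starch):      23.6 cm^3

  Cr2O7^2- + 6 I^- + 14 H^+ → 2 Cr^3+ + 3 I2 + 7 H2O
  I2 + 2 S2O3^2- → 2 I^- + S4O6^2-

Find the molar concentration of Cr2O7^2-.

0.0461 mol/L

n(S2O3^2-) = 0.0236 × 0.237 = 5.59 × 10^-3 mol
n(I2) = n(S2O3^2-)/2 = 2.80 × 10^-3 mol
From the 1:3 ratio, n(Cr2O7^2-) in the aliquot = 1/3 × 2.80 × 10^-3 = 9.32 × 10^-4 mol
[Cr2O7^2-] = 9.32 × 10^-4 / 0.0202 = 0.0461 mol/L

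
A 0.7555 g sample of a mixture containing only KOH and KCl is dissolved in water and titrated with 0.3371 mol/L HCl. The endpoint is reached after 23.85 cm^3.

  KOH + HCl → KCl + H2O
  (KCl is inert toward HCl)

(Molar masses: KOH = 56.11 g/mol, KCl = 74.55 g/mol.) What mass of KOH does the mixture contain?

0.4511 g

n(HCl) = 0.02385 × 0.3371 = 8.040 × 10^-3 mol
Let x = n(KOH), y = n(KCl).
Titrant: 1x = 8.040 × 10^-3;  mass: 56.11x + 74.55y = 0.7555
Solving, x = 8.040 × 10^-3 mol, y = 4.083 × 10^-3 mol
mass of KOH = 8.040 × 10^-3 × 56.11 = 0.4511 g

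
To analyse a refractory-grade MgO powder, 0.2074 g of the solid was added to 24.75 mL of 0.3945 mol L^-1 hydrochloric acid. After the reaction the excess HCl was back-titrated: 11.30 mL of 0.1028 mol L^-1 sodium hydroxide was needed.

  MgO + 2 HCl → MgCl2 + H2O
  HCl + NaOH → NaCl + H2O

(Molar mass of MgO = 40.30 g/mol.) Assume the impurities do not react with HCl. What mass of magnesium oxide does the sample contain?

n(HCl) added = 0.02475 × 0.3945 = 9.764 × 10^-3 mol
n(NaOH) used in back-titration = 0.01130 × 0.1028 = 1.162 × 10^-3 mol
n(HCl) left over = 1.162 × 10^-3 mol (1:1 ratio)
n(HCl) consumed by analyte = 9.764 × 10^-3 − 1.162 × 10^-3 = 8.602 × 10^-3 mol
From the 1:2 ratio, n(MgO) = 1/2 × 8.602 × 10^-3 = 4.301 × 10^-3 mol
mass of MgO = 4.301 × 10^-3 × 40.30 = 0.1733 g

0.1733 g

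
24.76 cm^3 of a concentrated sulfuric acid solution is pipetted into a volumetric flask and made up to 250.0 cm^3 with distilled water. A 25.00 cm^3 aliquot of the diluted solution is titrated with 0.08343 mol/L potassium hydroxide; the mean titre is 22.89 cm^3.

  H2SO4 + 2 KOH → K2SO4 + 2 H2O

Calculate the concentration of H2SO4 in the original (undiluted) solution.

0.3856 mol/L

n(KOH) = 0.02289 × 0.08343 = 1.910 × 10^-3 mol
From the 1:2 ratio, n(H2SO4) in the aliquot = 1/2 × 1.910 × 10^-3 = 9.549 × 10^-4 mol
[H2SO4]_dilute = 9.549 × 10^-4 / 0.02500 = 0.03819 mol/L
Dilution factor = 250.0 / 24.76 = 10.10
[H2SO4]_stock = 0.03819 × 10.10 = 0.3856 mol/L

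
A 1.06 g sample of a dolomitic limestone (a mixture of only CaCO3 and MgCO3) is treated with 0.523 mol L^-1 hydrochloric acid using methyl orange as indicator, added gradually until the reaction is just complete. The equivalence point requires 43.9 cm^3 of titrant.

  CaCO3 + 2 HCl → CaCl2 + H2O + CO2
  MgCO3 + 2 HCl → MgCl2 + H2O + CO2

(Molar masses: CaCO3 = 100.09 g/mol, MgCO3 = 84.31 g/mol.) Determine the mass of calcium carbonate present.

n(HCl) = 0.0439 × 0.523 = 0.0230 mol
Let x = n(CaCO3), y = n(MgCO3).
Titrant: 2x + 2y = 0.0230;  mass: 100.09x + 84.31y = 1.06
Solving, x = 5.84 × 10^-3 mol, y = 5.64 × 10^-3 mol
mass of CaCO3 = 5.84 × 10^-3 × 100.09 = 0.584 g

0.584 g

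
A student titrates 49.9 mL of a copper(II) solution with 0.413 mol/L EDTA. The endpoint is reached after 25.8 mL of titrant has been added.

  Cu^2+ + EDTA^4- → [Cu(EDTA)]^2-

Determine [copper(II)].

n(EDTA) = 0.0258 L × 0.413 mol/L = 0.0107 mol
n(Cu2+) = 0.0107 mol (1:1 mole ratio)
[Cu2+] = 0.0107 mol / 0.0499 L = 0.214 mol/L

0.214 mol/L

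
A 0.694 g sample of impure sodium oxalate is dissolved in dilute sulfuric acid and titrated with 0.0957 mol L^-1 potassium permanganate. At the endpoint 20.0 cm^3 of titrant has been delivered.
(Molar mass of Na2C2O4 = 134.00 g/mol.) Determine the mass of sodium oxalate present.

2 MnO4^- + 5 C2O4^2- + 16 H^+ → 2 Mn^2+ + 10 CO2 + 8 H2O
n(KMnO4) = 0.0200 L × 0.0957 mol/L = 1.91 × 10^-3 mol
From the 5:2 ratio, n(Na2C2O4) = 5/2 × 1.91 × 10^-3 = 4.78 × 10^-3 mol
mass of Na2C2O4 = 4.78 × 10^-3 × 134.00 g/mol = 0.641 g

0.641 g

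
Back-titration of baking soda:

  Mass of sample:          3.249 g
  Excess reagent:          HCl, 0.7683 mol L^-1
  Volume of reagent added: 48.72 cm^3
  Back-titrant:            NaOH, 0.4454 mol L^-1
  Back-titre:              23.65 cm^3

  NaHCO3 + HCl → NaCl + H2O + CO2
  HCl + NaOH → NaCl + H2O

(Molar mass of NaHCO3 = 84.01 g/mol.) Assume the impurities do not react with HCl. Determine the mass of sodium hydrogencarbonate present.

2.260 g

n(HCl) added = 0.04872 × 0.7683 = 0.03743 mol
n(NaOH) used in back-titration = 0.02365 × 0.4454 = 0.01053 mol
n(HCl) left over = 0.01053 mol (1:1 ratio)
n(HCl) consumed by analyte = 0.03743 − 0.01053 = 0.02690 mol
n(NaHCO3) = 0.02690 mol (1:1 ratio)
mass of NaHCO3 = 0.02690 × 84.01 = 2.260 g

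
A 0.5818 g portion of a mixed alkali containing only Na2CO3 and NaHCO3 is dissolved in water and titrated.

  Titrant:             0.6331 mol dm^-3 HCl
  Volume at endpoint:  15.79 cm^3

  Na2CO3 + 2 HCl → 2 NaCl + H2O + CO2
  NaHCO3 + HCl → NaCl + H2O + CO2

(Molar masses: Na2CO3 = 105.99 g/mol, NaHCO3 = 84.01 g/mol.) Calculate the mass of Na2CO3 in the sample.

n(HCl) = 0.01579 × 0.6331 = 9.997 × 10^-3 mol
Let x = n(Na2CO3), y = n(NaHCO3).
Titrant: 2x + 1y = 9.997 × 10^-3;  mass: 105.99x + 84.01y = 0.5818
Solving, x = 4.160 × 10^-3 mol, y = 1.677 × 10^-3 mol
mass of Na2CO3 = 4.160 × 10^-3 × 105.99 = 0.4409 g

0.4409 g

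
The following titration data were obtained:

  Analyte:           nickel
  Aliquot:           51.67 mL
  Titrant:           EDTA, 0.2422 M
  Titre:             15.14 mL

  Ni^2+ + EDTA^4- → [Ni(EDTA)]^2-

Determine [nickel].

0.07097 M

n(EDTA) = 0.01514 L × 0.2422 mol/L = 3.667 × 10^-3 mol
n(Ni2+) = 3.667 × 10^-3 mol (1:1 mole ratio)
[Ni2+] = 3.667 × 10^-3 mol / 0.05167 L = 0.07097 mol/L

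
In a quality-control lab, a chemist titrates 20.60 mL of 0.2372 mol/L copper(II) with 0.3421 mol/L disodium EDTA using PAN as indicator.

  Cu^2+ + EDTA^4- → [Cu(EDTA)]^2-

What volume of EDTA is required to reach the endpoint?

14.28 mL

n(Cu2+) = 0.02060 L × 0.2372 mol/L = 4.886 × 10^-3 mol
n(EDTA) = 4.886 × 10^-3 mol (1:1 stoichiometry)
V(EDTA) = 4.886 × 10^-3 mol / 0.3421 mol/L = 0.01428 L = 14.28 mL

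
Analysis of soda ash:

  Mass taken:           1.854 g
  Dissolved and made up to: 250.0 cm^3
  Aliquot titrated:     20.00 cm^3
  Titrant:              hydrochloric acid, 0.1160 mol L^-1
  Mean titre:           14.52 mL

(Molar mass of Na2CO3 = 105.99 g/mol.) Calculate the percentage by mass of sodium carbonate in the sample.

Na2CO3 + 2 HCl → 2 NaCl + H2O + CO2
n(HCl) per titration = 0.01452 × 0.1160 = 1.684 × 10^-3 mol
From the 1:2 ratio, n(Na2CO3) in each aliquot = 1/2 × 1.684 × 10^-3 = 8.422 × 10^-4 mol
n(Na2CO3) in the whole flask = 8.422 × 10^-4 × 250.0/20.00 = 0.01053 mol
mass of Na2CO3 = 0.01053 × 105.99 = 1.116 g
% Na2CO3 = 1.116 / 1.854 × 100 = 60.18 %

60.18 %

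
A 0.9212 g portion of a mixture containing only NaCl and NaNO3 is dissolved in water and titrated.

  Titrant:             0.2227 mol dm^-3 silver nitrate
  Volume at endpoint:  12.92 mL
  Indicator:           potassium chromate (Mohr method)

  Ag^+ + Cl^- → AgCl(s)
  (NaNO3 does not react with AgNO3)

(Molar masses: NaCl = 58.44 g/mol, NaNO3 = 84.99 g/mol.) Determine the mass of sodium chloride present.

n(AgNO3) = 0.01292 × 0.2227 = 2.877 × 10^-3 mol
Let x = n(NaCl), y = n(NaNO3).
Titrant: 1x = 2.877 × 10^-3;  mass: 58.44x + 84.99y = 0.9212
Solving, x = 2.877 × 10^-3 mol, y = 8.860 × 10^-3 mol
mass of NaCl = 2.877 × 10^-3 × 58.44 = 0.1681 g

0.1681 g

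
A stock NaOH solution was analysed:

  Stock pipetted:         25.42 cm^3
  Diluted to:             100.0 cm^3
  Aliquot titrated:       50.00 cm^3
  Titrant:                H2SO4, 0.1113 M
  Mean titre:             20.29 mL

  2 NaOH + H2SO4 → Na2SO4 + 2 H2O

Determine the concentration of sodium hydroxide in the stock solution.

n(H2SO4) = 0.02029 × 0.1113 = 2.258 × 10^-3 mol
From the 2:1 ratio, n(NaOH) in the aliquot = 2/1 × 2.258 × 10^-3 = 4.517 × 10^-3 mol
[NaOH]_dilute = 4.517 × 10^-3 / 0.05000 = 0.09033 mol/L
Dilution factor = 100.0 / 25.42 = 3.934
[NaOH]_stock = 0.09033 × 3.934 = 0.3554 mol/L

0.3554 M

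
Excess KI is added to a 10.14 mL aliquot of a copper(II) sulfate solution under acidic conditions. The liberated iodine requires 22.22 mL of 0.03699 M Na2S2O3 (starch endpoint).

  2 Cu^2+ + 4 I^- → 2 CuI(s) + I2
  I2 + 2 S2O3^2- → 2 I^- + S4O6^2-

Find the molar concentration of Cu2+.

n(S2O3^2-) = 0.02222 × 0.03699 = 8.219 × 10^-4 mol
n(I2) = n(S2O3^2-)/2 = 4.110 × 10^-4 mol
From the 2:1 ratio, n(Cu2+) in the aliquot = 2/1 × 4.110 × 10^-4 = 8.219 × 10^-4 mol
[Cu2+] = 8.219 × 10^-4 / 0.01014 = 0.08106 mol/L

0.08106 M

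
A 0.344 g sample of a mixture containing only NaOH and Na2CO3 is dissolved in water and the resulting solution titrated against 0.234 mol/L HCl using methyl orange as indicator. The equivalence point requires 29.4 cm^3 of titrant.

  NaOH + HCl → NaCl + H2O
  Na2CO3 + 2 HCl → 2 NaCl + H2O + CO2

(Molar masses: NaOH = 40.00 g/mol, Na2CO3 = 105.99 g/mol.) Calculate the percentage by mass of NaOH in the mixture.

18.4 %

n(HCl) = 0.0294 × 0.234 = 6.88 × 10^-3 mol
Let x = n(NaOH), y = n(Na2CO3).
Titrant: 1x + 2y = 6.88 × 10^-3;  mass: 40.00x + 105.99y = 0.344
Solving, x = 1.58 × 10^-3 mol, y = 2.65 × 10^-3 mol
mass of NaOH = 1.58 × 10^-3 × 40.00 = 0.0634 g
% NaOH = 0.0634 / 0.344 × 100 = 18.4 %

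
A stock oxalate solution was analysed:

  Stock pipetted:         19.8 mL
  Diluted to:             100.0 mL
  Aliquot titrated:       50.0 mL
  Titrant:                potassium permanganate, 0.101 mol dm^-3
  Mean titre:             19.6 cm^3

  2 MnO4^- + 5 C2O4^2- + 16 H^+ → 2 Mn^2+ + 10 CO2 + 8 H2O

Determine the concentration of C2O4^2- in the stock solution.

0.500 mol/L

n(KMnO4) = 0.0196 × 0.101 = 1.98 × 10^-3 mol
From the 5:2 ratio, n(C2O4^2-) in the aliquot = 5/2 × 1.98 × 10^-3 = 4.95 × 10^-3 mol
[C2O4^2-]_dilute = 4.95 × 10^-3 / 0.0500 = 0.0990 mol/L
Dilution factor = 100.0 / 19.8 = 5.051
[C2O4^2-]_stock = 0.0990 × 5.051 = 0.500 mol/L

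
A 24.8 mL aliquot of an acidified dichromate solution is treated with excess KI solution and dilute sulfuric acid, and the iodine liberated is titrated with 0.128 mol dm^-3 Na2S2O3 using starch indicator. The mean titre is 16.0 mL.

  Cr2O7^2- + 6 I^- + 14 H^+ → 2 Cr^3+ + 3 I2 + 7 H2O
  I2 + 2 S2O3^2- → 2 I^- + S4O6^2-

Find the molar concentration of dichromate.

0.0138 mol/L

n(S2O3^2-) = 0.0160 × 0.128 = 2.05 × 10^-3 mol
n(I2) = n(S2O3^2-)/2 = 1.02 × 10^-3 mol
From the 1:3 ratio, n(Cr2O7^2-) in the aliquot = 1/3 × 1.02 × 10^-3 = 3.41 × 10^-4 mol
[Cr2O7^2-] = 3.41 × 10^-4 / 0.0248 = 0.0138 mol/L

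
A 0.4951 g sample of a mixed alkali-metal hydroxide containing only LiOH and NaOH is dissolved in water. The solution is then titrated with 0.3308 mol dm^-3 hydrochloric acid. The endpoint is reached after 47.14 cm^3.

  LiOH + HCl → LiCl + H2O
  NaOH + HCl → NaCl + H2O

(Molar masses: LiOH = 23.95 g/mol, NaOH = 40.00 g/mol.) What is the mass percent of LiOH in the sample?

38.78 %

n(HCl) = 0.04714 × 0.3308 = 0.01559 mol
Let x = n(LiOH), y = n(NaOH).
Titrant: 1x + 1y = 0.01559;  mass: 23.95x + 40.00y = 0.4951
Solving, x = 8.016 × 10^-3 mol, y = 7.578 × 10^-3 mol
mass of LiOH = 8.016 × 10^-3 × 23.95 = 0.1920 g
% LiOH = 0.1920 / 0.4951 × 100 = 38.78 %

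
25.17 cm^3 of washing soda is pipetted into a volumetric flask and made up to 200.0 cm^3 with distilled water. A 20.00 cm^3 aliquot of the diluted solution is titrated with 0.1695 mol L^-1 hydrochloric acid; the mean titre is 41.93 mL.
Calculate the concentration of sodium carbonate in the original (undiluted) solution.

1.412 mol/L

Na2CO3 + 2 HCl → 2 NaCl + H2O + CO2
n(HCl) = 0.04193 × 0.1695 = 7.107 × 10^-3 mol
From the 1:2 ratio, n(Na2CO3) in the aliquot = 1/2 × 7.107 × 10^-3 = 3.554 × 10^-3 mol
[Na2CO3]_dilute = 3.554 × 10^-3 / 0.02000 = 0.1777 mol/L
Dilution factor = 200.0 / 25.17 = 7.946
[Na2CO3]_stock = 0.1777 × 7.946 = 1.412 mol/L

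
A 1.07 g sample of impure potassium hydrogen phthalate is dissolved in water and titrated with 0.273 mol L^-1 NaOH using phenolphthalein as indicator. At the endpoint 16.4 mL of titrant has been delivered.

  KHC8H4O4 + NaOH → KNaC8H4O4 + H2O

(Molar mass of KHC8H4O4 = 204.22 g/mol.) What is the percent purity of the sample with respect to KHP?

n(NaOH) = 0.0164 L × 0.273 mol/L = 4.48 × 10^-3 mol
n(KHC8H4O4) = 4.48 × 10^-3 mol (1:1 ratio)
mass of KHC8H4O4 = 4.48 × 10^-3 × 204.22 g/mol = 0.914 g
% KHC8H4O4 = 0.914 / 1.07 × 100 = 85.5 %

85.5 %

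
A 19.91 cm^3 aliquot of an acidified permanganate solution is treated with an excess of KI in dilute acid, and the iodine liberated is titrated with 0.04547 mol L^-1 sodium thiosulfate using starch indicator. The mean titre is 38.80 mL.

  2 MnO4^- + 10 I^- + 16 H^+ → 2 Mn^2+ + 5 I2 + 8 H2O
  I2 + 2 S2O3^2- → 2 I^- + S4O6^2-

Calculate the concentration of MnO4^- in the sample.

0.01772 mol/L

n(S2O3^2-) = 0.03880 × 0.04547 = 1.764 × 10^-3 mol
n(I2) = n(S2O3^2-)/2 = 8.821 × 10^-4 mol
From the 2:5 ratio, n(MnO4^-) in the aliquot = 2/5 × 8.821 × 10^-4 = 3.528 × 10^-4 mol
[MnO4^-] = 3.528 × 10^-4 / 0.01991 = 0.01772 mol/L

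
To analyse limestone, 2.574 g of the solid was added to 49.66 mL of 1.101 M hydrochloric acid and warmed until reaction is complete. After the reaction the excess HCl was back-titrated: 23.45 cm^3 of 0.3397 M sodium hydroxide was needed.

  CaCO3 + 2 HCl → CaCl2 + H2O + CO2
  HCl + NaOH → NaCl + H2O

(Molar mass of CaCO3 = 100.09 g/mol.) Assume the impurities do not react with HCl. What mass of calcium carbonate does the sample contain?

2.338 g

n(HCl) added = 0.04966 × 1.101 = 0.05468 mol
n(NaOH) used in back-titration = 0.02345 × 0.3397 = 7.966 × 10^-3 mol
n(HCl) left over = 7.966 × 10^-3 mol (1:1 ratio)
n(HCl) consumed by analyte = 0.05468 − 7.966 × 10^-3 = 0.04671 mol
From the 1:2 ratio, n(CaCO3) = 1/2 × 0.04671 = 0.02335 mol
mass of CaCO3 = 0.02335 × 100.09 = 2.338 g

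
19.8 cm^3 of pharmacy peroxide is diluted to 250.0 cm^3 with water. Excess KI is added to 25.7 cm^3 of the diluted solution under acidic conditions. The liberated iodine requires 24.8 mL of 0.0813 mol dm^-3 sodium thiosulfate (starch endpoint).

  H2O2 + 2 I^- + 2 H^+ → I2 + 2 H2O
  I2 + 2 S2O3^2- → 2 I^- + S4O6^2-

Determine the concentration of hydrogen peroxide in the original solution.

n(S2O3^2-) = 0.0248 × 0.0813 = 2.02 × 10^-3 mol
n(I2) = n(S2O3^2-)/2 = 1.01 × 10^-3 mol
n(H2O2) in the aliquot = 1.01 × 10^-3 mol (1:1 ratio)
[H2O2]_dilute = 1.01 × 10^-3 / 0.0257 = 0.0392 mol/L
[H2O2]_original = 0.0392 × 250.0/19.8 = 0.495 mol/L

0.495 mol/L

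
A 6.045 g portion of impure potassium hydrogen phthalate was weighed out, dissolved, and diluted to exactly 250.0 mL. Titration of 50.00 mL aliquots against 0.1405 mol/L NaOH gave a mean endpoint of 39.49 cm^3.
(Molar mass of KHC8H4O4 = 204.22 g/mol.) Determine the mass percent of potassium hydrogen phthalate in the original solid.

KHC8H4O4 + NaOH → KNaC8H4O4 + H2O
n(NaOH) per titration = 0.03949 × 0.1405 = 5.548 × 10^-3 mol
n(KHC8H4O4) in each aliquot = 5.548 × 10^-3 mol (1:1 ratio)
n(KHC8H4O4) in the whole flask = 5.548 × 10^-3 × 250.0/50.00 = 0.02774 mol
mass of KHC8H4O4 = 0.02774 × 204.22 = 5.665 g
% KHC8H4O4 = 5.665 / 6.045 × 100 = 93.72 %

93.72 %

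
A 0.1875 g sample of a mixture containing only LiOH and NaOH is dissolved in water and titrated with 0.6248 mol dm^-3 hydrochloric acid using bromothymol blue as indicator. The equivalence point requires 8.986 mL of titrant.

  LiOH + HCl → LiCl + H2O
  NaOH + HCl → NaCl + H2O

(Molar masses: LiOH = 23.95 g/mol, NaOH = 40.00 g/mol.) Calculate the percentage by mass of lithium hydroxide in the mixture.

n(HCl) = 0.008986 × 0.6248 = 5.614 × 10^-3 mol
Let x = n(LiOH), y = n(NaOH).
Titrant: 1x + 1y = 5.614 × 10^-3;  mass: 23.95x + 40.00y = 0.1875
Solving, x = 2.310 × 10^-3 mol, y = 3.304 × 10^-3 mol
mass of LiOH = 2.310 × 10^-3 × 23.95 = 0.05533 g
% LiOH = 0.05533 / 0.1875 × 100 = 29.51 %

29.51 %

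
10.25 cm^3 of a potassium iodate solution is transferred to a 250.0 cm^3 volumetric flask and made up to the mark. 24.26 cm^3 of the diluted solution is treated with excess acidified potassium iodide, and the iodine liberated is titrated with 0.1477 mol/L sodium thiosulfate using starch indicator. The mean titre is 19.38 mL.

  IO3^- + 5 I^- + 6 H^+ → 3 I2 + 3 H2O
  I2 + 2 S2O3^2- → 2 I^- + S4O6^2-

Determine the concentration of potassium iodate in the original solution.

0.4796 mol/L

n(S2O3^2-) = 0.01938 × 0.1477 = 2.862 × 10^-3 mol
n(I2) = n(S2O3^2-)/2 = 1.431 × 10^-3 mol
From the 1:3 ratio, n(IO3^-) in the aliquot = 1/3 × 1.431 × 10^-3 = 4.771 × 10^-4 mol
[IO3^-]_dilute = 4.771 × 10^-4 / 0.02426 = 0.01966 mol/L
[IO3^-]_original = 0.01966 × 250.0/10.25 = 0.4796 mol/L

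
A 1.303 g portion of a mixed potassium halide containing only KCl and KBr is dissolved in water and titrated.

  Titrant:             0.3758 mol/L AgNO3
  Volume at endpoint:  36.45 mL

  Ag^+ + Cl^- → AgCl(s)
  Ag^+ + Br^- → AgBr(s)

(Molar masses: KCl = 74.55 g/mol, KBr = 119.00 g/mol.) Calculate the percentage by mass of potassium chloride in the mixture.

n(AgNO3) = 0.03645 × 0.3758 = 0.01370 mol
Let x = n(KCl), y = n(KBr).
Titrant: 1x + 1y = 0.01370;  mass: 74.55x + 119.00y = 1.303
Solving, x = 7.358 × 10^-3 mol, y = 6.340 × 10^-3 mol
mass of KCl = 7.358 × 10^-3 × 74.55 = 0.5485 g
% KCl = 0.5485 / 1.303 × 100 = 42.10 %

42.10 %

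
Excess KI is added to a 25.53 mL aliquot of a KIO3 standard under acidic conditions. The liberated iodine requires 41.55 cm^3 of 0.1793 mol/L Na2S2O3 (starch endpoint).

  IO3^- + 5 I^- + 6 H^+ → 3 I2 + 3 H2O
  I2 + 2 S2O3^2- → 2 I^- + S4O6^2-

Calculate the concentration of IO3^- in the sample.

0.04864 mol/L

n(S2O3^2-) = 0.04155 × 0.1793 = 7.450 × 10^-3 mol
n(I2) = n(S2O3^2-)/2 = 3.725 × 10^-3 mol
From the 1:3 ratio, n(IO3^-) in the aliquot = 1/3 × 3.725 × 10^-3 = 1.242 × 10^-3 mol
[IO3^-] = 1.242 × 10^-3 / 0.02553 = 0.04864 mol/L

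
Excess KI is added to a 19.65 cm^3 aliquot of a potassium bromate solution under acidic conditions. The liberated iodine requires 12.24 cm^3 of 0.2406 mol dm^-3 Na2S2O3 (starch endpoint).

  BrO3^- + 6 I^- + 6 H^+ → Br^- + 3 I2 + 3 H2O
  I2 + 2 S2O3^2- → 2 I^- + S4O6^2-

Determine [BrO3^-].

0.02498 mol/L

n(S2O3^2-) = 0.01224 × 0.2406 = 2.945 × 10^-3 mol
n(I2) = n(S2O3^2-)/2 = 1.472 × 10^-3 mol
From the 1:3 ratio, n(BrO3^-) in the aliquot = 1/3 × 1.472 × 10^-3 = 4.908 × 10^-4 mol
[BrO3^-] = 4.908 × 10^-4 / 0.01965 = 0.02498 mol/L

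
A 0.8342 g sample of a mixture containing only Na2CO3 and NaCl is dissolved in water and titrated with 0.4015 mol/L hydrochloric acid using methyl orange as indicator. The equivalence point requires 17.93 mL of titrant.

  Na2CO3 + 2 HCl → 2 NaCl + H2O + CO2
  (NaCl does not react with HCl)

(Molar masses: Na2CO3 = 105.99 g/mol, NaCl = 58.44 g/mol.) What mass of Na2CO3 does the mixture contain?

0.3815 g

n(HCl) = 0.01793 × 0.4015 = 7.199 × 10^-3 mol
Let x = n(Na2CO3), y = n(NaCl).
Titrant: 2x = 7.199 × 10^-3;  mass: 105.99x + 58.44y = 0.8342
Solving, x = 3.599 × 10^-3 mol, y = 7.746 × 10^-3 mol
mass of Na2CO3 = 3.599 × 10^-3 × 105.99 = 0.3815 g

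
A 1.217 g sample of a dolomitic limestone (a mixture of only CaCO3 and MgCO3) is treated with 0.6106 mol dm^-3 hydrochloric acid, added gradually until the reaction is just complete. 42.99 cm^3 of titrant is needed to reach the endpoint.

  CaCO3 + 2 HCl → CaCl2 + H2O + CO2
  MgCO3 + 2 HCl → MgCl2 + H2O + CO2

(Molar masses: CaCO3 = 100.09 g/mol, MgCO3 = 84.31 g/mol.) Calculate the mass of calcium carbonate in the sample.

n(HCl) = 0.04299 × 0.6106 = 0.02625 mol
Let x = n(CaCO3), y = n(MgCO3).
Titrant: 2x + 2y = 0.02625;  mass: 100.09x + 84.31y = 1.217
Solving, x = 6.999 × 10^-3 mol, y = 6.126 × 10^-3 mol
mass of CaCO3 = 6.999 × 10^-3 × 100.09 = 0.7005 g

0.7005 g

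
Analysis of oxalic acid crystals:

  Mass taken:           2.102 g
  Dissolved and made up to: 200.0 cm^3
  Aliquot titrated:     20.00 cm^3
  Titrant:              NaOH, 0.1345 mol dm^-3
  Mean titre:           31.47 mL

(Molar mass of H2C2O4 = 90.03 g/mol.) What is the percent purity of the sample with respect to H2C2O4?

90.64 %

H2C2O4 + 2 NaOH → Na2C2O4 + 2 H2O
n(NaOH) per titration = 0.03147 × 0.1345 = 4.233 × 10^-3 mol
From the 1:2 ratio, n(H2C2O4) in each aliquot = 1/2 × 4.233 × 10^-3 = 2.116 × 10^-3 mol
n(H2C2O4) in the whole flask = 2.116 × 10^-3 × 200.0/20.00 = 0.02116 mol
mass of H2C2O4 = 0.02116 × 90.03 = 1.905 g
% H2C2O4 = 1.905 / 2.102 × 100 = 90.64 %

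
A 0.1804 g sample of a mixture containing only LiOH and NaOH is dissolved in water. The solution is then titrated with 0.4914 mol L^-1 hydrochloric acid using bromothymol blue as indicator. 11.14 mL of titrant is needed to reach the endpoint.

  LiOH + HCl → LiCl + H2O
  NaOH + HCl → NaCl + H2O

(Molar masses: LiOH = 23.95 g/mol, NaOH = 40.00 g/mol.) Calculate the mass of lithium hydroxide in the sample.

0.05755 g

n(HCl) = 0.01114 × 0.4914 = 5.474 × 10^-3 mol
Let x = n(LiOH), y = n(NaOH).
Titrant: 1x + 1y = 5.474 × 10^-3;  mass: 23.95x + 40.00y = 0.1804
Solving, x = 2.403 × 10^-3 mol, y = 3.071 × 10^-3 mol
mass of LiOH = 2.403 × 10^-3 × 23.95 = 0.05755 g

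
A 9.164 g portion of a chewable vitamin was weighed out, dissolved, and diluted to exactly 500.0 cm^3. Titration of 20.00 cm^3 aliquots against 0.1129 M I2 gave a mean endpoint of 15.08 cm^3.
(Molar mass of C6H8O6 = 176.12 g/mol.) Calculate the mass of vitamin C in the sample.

C6H8O6 + I2 → C6H6O6 + 2 HI
n(I2) per titration = 0.01508 × 0.1129 = 1.703 × 10^-3 mol
n(C6H8O6) in each aliquot = 1.703 × 10^-3 mol (1:1 ratio)
n(C6H8O6) in the whole flask = 1.703 × 10^-3 × 500.0/20.00 = 0.04256 mol
mass of C6H8O6 = 0.04256 × 176.12 = 7.496 g

7.496 g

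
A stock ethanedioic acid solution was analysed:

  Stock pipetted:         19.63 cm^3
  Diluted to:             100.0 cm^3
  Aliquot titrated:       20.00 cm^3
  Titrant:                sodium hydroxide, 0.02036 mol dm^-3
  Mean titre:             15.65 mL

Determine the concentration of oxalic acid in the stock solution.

H2C2O4 + 2 NaOH → Na2C2O4 + 2 H2O
n(NaOH) = 0.01565 × 0.02036 = 3.186 × 10^-4 mol
From the 1:2 ratio, n(H2C2O4) in the aliquot = 1/2 × 3.186 × 10^-4 = 1.593 × 10^-4 mol
[H2C2O4]_dilute = 1.593 × 10^-4 / 0.02000 = 0.007966 mol/L
Dilution factor = 100.0 / 19.63 = 5.094
[H2C2O4]_stock = 0.007966 × 5.094 = 0.04058 mol/L

0.04058 mol/L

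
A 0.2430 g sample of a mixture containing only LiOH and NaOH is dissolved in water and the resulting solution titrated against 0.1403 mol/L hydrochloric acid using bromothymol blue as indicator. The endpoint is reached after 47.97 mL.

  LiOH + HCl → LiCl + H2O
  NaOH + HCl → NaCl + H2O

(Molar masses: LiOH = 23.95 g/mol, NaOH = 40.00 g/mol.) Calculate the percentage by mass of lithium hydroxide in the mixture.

16.09 %

n(HCl) = 0.04797 × 0.1403 = 6.730 × 10^-3 mol
Let x = n(LiOH), y = n(NaOH).
Titrant: 1x + 1y = 6.730 × 10^-3;  mass: 23.95x + 40.00y = 0.2430
Solving, x = 1.633 × 10^-3 mol, y = 5.097 × 10^-3 mol
mass of LiOH = 1.633 × 10^-3 × 23.95 = 0.03911 g
% LiOH = 0.03911 / 0.2430 × 100 = 16.09 %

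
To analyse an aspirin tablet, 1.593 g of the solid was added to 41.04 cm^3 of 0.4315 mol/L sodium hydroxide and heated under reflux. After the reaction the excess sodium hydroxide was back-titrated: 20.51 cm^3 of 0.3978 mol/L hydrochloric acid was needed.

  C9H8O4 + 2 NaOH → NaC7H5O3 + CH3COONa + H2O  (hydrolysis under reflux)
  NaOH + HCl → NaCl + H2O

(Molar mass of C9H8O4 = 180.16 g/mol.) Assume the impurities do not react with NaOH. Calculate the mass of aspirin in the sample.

0.8603 g

n(NaOH) added = 0.04104 × 0.4315 = 0.01771 mol
n(HCl) used in back-titration = 0.02051 × 0.3978 = 8.159 × 10^-3 mol
n(NaOH) left over = 8.159 × 10^-3 mol (1:1 ratio)
n(NaOH) consumed by analyte = 0.01771 − 8.159 × 10^-3 = 9.550 × 10^-3 mol
From the 1:2 ratio, n(C9H8O4) = 1/2 × 9.550 × 10^-3 = 4.775 × 10^-3 mol
mass of C9H8O4 = 4.775 × 10^-3 × 180.16 = 0.8603 g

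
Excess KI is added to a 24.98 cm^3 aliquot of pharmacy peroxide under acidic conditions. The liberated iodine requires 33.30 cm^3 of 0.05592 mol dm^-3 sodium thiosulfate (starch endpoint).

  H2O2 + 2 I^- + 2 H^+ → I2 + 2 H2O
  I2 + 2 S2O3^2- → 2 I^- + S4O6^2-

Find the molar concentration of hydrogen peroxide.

0.03727 mol/L

n(S2O3^2-) = 0.03330 × 0.05592 = 1.862 × 10^-3 mol
n(I2) = n(S2O3^2-)/2 = 9.311 × 10^-4 mol
n(H2O2) in the aliquot = 9.311 × 10^-4 mol (1:1 ratio)
[H2O2] = 9.311 × 10^-4 / 0.02498 = 0.03727 mol/L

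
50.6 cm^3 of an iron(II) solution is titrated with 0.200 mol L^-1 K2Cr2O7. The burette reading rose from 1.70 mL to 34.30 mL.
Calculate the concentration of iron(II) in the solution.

Cr2O7^2- + 6 Fe^2+ + 14 H^+ → 2 Cr^3+ + 6 Fe^3+ + 7 H2O
n(K2Cr2O7) = 0.0326 L × 0.200 mol/L = 6.52 × 10^-3 mol
From the 6:1 mole ratio, n(Fe2+) = 6/1 × 6.52 × 10^-3 = 0.0391 mol
[Fe2+] = 0.0391 mol / 0.0506 L = 0.773 mol/L

0.773 mol/L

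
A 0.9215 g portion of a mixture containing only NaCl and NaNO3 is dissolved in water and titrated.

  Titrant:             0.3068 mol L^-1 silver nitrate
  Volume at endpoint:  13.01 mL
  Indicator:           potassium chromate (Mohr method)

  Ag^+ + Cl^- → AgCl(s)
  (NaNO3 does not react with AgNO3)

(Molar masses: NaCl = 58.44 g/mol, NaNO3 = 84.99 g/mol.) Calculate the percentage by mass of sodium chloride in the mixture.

n(AgNO3) = 0.01301 × 0.3068 = 3.991 × 10^-3 mol
Let x = n(NaCl), y = n(NaNO3).
Titrant: 1x = 3.991 × 10^-3;  mass: 58.44x + 84.99y = 0.9215
Solving, x = 3.991 × 10^-3 mol, y = 8.098 × 10^-3 mol
mass of NaCl = 3.991 × 10^-3 × 58.44 = 0.2333 g
% NaCl = 0.2333 / 0.9215 × 100 = 25.31 %

25.31 %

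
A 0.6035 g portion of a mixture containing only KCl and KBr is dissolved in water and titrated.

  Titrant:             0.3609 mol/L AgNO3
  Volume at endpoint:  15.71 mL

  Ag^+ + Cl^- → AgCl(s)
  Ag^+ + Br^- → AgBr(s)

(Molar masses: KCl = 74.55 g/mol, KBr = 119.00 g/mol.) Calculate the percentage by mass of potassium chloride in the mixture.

n(AgNO3) = 0.01571 × 0.3609 = 5.670 × 10^-3 mol
Let x = n(KCl), y = n(KBr).
Titrant: 1x + 1y = 5.670 × 10^-3;  mass: 74.55x + 119.00y = 0.6035
Solving, x = 1.602 × 10^-3 mol, y = 4.068 × 10^-3 mol
mass of KCl = 1.602 × 10^-3 × 74.55 = 0.1194 g
% KCl = 0.1194 / 0.6035 × 100 = 19.79 %

19.79 %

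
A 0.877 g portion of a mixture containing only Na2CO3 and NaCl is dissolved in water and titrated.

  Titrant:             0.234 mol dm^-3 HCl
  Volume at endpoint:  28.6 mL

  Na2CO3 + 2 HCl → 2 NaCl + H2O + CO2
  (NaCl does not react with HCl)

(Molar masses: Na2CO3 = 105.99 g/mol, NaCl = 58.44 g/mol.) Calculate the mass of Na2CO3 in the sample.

n(HCl) = 0.0286 × 0.234 = 6.69 × 10^-3 mol
Let x = n(Na2CO3), y = n(NaCl).
Titrant: 2x = 6.69 × 10^-3;  mass: 105.99x + 58.44y = 0.877
Solving, x = 3.35 × 10^-3 mol, y = 8.94 × 10^-3 mol
mass of Na2CO3 = 3.35 × 10^-3 × 105.99 = 0.355 g

0.355 g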